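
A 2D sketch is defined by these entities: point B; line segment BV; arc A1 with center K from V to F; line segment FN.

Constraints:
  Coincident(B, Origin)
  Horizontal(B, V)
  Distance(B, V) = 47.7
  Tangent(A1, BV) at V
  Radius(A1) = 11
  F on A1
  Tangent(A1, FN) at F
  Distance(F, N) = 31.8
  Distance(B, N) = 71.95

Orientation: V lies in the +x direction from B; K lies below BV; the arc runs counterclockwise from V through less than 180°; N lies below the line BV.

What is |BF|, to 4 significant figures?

42.57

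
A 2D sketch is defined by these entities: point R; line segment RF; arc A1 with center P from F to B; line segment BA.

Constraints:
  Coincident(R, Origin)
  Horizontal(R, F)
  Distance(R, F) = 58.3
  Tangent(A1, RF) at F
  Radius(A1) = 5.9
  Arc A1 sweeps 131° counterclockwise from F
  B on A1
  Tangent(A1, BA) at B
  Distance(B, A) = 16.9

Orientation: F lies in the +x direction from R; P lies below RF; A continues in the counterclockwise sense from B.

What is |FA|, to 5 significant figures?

23.482

On A1, F sits at bearing 90° from P; a 131° counterclockwise sweep puts B at bearing 221°, so B = P + 5.9·(cos 221°, sin 221°) = (53.847, -9.7707). A1 meets BA tangentially, so PB is at right angles to BA, so BA runs along (−sin 221°, cos 221°); with |BA| = 16.9, A = (64.935, -22.525). Then |FA| = |A − F| = 23.482.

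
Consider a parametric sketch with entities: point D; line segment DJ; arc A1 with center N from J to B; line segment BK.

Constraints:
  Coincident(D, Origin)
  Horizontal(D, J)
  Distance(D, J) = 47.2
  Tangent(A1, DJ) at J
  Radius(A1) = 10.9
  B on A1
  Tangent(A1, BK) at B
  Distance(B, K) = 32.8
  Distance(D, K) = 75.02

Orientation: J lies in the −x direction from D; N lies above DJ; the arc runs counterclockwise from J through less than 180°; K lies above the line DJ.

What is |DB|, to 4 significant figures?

43.46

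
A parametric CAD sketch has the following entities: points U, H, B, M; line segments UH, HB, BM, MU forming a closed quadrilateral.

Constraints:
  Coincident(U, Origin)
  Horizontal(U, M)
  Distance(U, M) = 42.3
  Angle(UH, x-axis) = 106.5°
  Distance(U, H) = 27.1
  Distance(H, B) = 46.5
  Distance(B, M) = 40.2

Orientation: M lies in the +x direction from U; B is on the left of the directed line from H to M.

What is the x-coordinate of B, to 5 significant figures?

36.701

U is at the origin; UM is horizontal with |UM| = 42.3 and M in +x, so M = (42.3, 0). UH runs at 106.5° with |UH| = 27.1, so H = (-7.6968, 25.984). B is determined by |HB| = 46.5 and |BM| = 40.2 together: it lies at the intersection of circle(H, 46.5) and circle(M, 40.2). With |HM| = 56.346, the foot of the radical line on HM is 33.020 from H and the perpendicular offset is √(46.5² − 33.020²) = 32.740. Taking the left-of-HM solution: B = (36.701, 39.808).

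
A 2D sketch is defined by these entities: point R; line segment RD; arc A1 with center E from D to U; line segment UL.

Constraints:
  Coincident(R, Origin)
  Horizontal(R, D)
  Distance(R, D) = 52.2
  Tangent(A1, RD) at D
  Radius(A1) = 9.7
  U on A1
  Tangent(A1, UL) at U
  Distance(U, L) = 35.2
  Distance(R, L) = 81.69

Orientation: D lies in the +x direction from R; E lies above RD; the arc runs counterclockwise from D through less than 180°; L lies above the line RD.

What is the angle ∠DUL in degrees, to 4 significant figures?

142.3°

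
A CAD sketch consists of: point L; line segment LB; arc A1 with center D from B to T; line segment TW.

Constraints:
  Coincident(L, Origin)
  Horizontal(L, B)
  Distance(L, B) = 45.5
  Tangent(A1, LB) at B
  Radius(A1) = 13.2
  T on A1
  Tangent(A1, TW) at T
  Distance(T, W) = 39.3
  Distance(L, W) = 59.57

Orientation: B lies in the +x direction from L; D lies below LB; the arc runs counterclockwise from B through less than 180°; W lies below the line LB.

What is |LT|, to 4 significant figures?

34.61

Checks: ∠(DB, BL) = 90.00° ✓; |DT| = 13.20 ✓; ∠(DT, TW) = 90.00° ✓; |TW| = 39.30 ✓; |LW| = 59.57 ✓.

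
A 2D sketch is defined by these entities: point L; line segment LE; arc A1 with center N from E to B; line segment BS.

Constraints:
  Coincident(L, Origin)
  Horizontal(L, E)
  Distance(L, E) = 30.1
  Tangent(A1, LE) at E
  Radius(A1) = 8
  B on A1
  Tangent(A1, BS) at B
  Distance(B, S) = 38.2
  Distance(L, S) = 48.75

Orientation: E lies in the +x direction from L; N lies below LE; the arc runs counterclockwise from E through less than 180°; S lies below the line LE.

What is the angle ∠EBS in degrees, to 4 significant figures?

137.9°

Checks: |NB| = 8.000 ✓; ∠(NB, BS) = 90.00° ✓; |BS| = 38.20 ✓; |LS| = 48.75 ✓.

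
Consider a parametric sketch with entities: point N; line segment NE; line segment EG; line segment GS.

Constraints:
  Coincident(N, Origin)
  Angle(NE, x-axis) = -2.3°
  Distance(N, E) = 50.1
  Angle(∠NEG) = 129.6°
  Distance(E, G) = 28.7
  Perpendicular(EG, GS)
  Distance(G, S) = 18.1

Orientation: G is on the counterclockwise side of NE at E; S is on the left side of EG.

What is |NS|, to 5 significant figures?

64.007

∠NEG = 129.6°, so EG runs at -2.3° + (180° − 129.6°) = 48.100° from the x-axis; with |EG| = 28.7, G = E + 28.7·(cos 48.100°, sin 48.100°) = (69.226, 19.351). The perpendicularity gives GS at right angles to EG; with |GS| = 18.1 on the left of EG, S = G + 18.1·(-0.74431, 0.66783) = (55.754, 31.439). Then |NS| = |S − N| = 64.007.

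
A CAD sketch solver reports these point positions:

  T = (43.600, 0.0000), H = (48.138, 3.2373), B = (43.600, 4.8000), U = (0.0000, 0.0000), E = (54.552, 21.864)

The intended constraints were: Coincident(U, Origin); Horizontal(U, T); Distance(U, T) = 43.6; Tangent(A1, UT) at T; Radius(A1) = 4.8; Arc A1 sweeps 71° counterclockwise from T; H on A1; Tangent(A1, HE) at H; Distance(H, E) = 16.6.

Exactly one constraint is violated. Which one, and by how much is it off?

Distance(H, E) = 16.6 — off by 3.10.

U = (0.00, 0.00) ✓; U.y = 0.00, T.y = 0.00 ✓; |UT| = 43.60 ✓; ∠(BT, TU) = 90.00° ✓; |BT| = 4.800 ✓; bearing(B→H) − bearing(B→T) = 71.00° ✓; |BH| = 4.800 ✓; ∠(BH, HE) = 90.00° ✓; |HE| = 19.70 ✗.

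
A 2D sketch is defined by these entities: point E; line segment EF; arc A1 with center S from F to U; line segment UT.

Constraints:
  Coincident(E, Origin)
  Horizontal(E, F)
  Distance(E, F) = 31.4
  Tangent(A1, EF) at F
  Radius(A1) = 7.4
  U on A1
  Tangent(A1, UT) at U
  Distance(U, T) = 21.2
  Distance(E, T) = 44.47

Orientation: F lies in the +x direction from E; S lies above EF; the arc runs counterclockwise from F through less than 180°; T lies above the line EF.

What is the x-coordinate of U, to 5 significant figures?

38.544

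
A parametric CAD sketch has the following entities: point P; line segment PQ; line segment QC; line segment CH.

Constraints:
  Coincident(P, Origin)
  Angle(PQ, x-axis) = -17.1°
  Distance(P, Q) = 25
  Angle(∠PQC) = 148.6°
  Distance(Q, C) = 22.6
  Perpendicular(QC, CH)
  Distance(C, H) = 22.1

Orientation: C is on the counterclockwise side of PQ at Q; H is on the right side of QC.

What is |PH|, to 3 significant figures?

56.3

∠PQC = 148.6°, so QC runs at -17.1° + (180° − 148.6°) = 14.3° from the x-axis; with |QC| = 22.6, C = Q + 22.6·(cos 14.3°, sin 14.3°) = (45.8, -1.77). The perpendicularity gives CH at right angles to QC; with |CH| = 22.1 on the right of QC, H = C + 22.1·(0.247, -0.969) = (51.3, -23.2). Then |PH| = |H − P| = 56.3.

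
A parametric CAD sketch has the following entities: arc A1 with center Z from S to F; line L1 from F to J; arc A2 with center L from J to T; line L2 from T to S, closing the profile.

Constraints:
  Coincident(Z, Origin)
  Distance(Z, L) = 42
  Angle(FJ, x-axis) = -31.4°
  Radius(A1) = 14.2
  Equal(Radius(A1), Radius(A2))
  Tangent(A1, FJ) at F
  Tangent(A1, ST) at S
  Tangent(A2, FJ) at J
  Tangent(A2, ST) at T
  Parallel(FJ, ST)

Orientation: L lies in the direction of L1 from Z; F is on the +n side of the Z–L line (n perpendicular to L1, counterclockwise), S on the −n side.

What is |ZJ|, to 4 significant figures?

44.34

Tangency of A1 to both parallel lines with radius 14.2 puts F and S at Z ± 14.2·n: F = (7.398, 12.12), S = (-7.398, -12.12). Equal radii place J and T the same way about L: J = L + 14.2·n = (43.25, -9.762), T = L − 14.2·n = (28.45, -34.00). Then |ZJ| = |J − Z| = 44.34.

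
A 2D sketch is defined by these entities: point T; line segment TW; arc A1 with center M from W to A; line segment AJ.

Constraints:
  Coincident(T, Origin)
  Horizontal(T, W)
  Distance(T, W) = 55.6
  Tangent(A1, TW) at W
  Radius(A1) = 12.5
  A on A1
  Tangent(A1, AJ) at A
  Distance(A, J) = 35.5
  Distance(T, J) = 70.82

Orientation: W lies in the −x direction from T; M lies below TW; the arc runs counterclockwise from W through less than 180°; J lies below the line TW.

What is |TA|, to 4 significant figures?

69.15

T is at the origin; TW is horizontal with |TW| = 55.6 and W on the −x side, so W = (-55.60, 0.000). The tangent condition forces MW to be normal to TW, so M = W + (0, -12.5) = (-55.60, -12.50). Since MA ⟂ AJ (tangency), |MJ| = √(12.5² + 35.5²) = 37.64 regardless of where A sits on A1. So J lies on both circle(T, 70.82) and circle(M, 37.64); the below-TW intersection is J = (-50.38, -49.77). A is the foot of the tangent from J: A = (-66.70, -18.25).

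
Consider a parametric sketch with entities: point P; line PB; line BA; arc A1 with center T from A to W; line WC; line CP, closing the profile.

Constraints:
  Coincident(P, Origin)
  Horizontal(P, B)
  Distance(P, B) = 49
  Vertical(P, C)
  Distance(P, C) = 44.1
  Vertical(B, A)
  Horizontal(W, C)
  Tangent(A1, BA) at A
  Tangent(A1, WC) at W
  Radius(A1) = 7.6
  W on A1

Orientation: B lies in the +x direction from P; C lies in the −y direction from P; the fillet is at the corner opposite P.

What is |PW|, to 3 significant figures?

60.5

P is at the origin; P and B share the same y with |PB| = 49.0 and B on the +x side, so B = (49.0, 0.00). PC is vertical with |PC| = 44.1 and C on the −y side, so C = (0.00, -44.1). The virtual corner opposite P is at (49.0, -44.1). Tangency of A1 to BA means the radius TA is perpendicular to BA and the tangent condition forces TW to be normal to WC, with radius 7.6, so the center T sits 7.6 in from both sides at T = (41.4, -36.5). That places the tangent points at A = (49.0, -36.5) on BA and W = (41.4, -44.1) on WC. Then |PW| = |W − P| = 60.5.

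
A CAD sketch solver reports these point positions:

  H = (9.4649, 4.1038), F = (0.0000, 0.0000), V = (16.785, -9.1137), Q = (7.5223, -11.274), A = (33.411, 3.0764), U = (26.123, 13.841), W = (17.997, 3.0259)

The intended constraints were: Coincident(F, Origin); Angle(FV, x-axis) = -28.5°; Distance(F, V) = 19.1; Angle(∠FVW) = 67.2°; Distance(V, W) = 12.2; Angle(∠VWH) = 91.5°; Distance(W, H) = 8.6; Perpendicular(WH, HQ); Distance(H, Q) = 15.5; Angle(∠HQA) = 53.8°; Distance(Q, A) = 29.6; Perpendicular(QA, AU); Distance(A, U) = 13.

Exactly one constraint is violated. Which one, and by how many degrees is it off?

Perpendicular(QA, AU) — off by 5.10°.

F = (0.00, 0.00) ✓; FV at -28.50° ✓; |FV| = 19.10 ✓; ∠FVW = 67.20° ✓; |VW| = 12.20 ✓; ∠VWH = 91.50° ✓; |WH| = 8.600 ✓; ∠(WH, HQ) = 90.00° ✓; |HQ| = 15.50 ✓; ∠HQA = 53.80° ✓; |QA| = 29.60 ✓; ∠(QA, AU) = 95.10° ✗; |AU| = 13.00 ✓.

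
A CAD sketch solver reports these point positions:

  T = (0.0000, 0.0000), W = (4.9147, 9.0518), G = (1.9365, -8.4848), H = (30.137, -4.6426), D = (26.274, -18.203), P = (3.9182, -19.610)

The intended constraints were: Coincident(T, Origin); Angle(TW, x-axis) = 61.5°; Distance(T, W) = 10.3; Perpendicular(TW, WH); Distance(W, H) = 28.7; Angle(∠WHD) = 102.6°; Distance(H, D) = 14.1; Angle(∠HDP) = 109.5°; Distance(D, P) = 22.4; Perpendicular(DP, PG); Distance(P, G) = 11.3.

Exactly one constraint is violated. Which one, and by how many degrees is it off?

Perpendicular(DP, PG) — off by 6.50°.

T = (0.00, 0.00) ✓; TW at 61.50° ✓; |TW| = 10.30 ✓; ∠(TW, WH) = 90.00° ✓; |WH| = 28.70 ✓; ∠WHD = 102.6° ✓; |HD| = 14.10 ✓; ∠HDP = 109.5° ✓; |DP| = 22.40 ✓; ∠(DP, PG) = 83.50° ✗; |PG| = 11.30 ✓.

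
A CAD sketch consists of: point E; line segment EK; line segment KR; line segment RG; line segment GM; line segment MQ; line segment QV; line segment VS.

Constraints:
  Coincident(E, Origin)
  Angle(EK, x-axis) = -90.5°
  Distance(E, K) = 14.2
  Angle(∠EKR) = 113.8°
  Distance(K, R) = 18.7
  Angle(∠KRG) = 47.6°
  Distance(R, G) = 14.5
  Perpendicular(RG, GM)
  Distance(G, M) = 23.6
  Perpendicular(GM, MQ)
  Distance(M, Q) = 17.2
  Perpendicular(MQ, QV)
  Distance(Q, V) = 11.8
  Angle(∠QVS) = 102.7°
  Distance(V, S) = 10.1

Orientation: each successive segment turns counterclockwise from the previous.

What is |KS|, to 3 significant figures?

6.90

E is at the origin; EK runs at -90.5° with length 14.2, so K = (-0.124, -14.2). ∠EKR = 113.8° gives KR at -24.3° from the x-axis; with |KR| = 18.7, R = (16.9, -21.9). ∠KRG = 47.6° gives RG at 108° from the x-axis; with |RG| = 14.5, G = (12.4, -8.11). RG ⟂ GM, so GM runs at -162°; with |GM| = 23.6, M = (-10.0, -15.4). GM is perpendicular to MQ, so MQ runs at -71.9°; with |MQ| = 17.2, Q = (-4.67, -31.8). The perpendicularity gives QV at right angles to MQ, so QV runs at 18.1°; with |QV| = 11.8, V = (6.54, -28.1). ∠QVS = 102.7° gives VS at 95.4° from the x-axis; with |VS| = 10.1, S = (5.59, -18.1). Then |KS| = |S − K| = 6.90.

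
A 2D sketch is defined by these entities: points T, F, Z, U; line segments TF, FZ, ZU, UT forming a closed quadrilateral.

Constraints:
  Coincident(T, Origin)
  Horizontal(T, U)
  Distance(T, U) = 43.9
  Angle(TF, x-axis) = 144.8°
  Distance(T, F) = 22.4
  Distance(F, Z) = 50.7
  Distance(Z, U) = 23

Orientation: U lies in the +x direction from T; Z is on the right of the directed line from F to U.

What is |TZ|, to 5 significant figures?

28.403

Checks: |FZ| = 50.70 ✓; |ZU| = 23.00 ✓.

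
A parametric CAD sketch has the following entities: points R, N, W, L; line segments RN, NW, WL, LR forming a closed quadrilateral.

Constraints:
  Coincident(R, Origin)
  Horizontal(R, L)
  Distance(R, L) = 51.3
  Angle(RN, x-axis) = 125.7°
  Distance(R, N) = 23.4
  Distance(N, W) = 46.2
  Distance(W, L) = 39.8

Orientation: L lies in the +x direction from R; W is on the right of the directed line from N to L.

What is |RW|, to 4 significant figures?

22.87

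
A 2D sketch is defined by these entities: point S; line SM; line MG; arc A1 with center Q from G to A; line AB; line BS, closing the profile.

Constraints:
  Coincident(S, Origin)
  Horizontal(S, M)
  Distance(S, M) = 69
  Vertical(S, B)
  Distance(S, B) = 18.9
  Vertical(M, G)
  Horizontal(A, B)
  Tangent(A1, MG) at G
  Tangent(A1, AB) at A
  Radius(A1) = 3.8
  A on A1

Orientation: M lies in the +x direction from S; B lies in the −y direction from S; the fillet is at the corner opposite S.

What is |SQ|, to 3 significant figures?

66.9

S is at the origin; SM is horizontal with |SM| = 69.0 and M on the +x side, so M = (69.0, 0.00). SB is vertical with |SB| = 18.9 and B on the −y side, so B = (0.00, -18.9). The virtual corner opposite S is at (69.0, -18.9). The tangent condition forces QG to be normal to MG and since A1 is tangent to AB there, QA ⟂ AB, with radius 3.8, so the center Q sits 3.8 in from both sides at Q = (65.2, -15.1). Then |SQ| = |Q − S| = 66.9.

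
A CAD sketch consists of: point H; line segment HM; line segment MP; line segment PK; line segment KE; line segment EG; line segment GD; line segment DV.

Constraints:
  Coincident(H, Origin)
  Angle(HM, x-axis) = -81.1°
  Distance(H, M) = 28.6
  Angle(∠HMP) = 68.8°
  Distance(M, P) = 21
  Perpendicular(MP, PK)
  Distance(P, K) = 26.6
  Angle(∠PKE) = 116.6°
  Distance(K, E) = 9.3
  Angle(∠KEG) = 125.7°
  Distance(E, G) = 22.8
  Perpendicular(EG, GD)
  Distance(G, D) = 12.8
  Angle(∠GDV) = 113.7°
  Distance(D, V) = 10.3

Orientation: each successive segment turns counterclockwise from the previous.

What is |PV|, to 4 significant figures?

15.56

H is at the origin; HM runs at -81.1° with length 28.6, so M = (4.425, -28.26). ∠HMP = 68.8° gives MP at 30.10° from the x-axis; with |MP| = 21.0, P = (22.59, -17.72). MP is perpendicular to PK, so PK runs at 120.1°; with |PK| = 26.6, K = (9.253, 5.289). ∠PKE = 116.6° gives KE at -176.5° from the x-axis; with |KE| = 9.3, E = (-0.02994, 4.721). ∠KEG = 125.7° gives EG at -122.2° from the x-axis; with |EG| = 22.8, G = (-12.18, -14.57). The perpendicularity gives GD at right angles to EG, so GD runs at -32.20°; with |GD| = 12.8, D = (-1.348, -21.39). ∠GDV = 113.7° gives DV at 34.10° from the x-axis; with |DV| = 10.3, V = (7.181, -15.62). Then |PV| = |V − P| = 15.56.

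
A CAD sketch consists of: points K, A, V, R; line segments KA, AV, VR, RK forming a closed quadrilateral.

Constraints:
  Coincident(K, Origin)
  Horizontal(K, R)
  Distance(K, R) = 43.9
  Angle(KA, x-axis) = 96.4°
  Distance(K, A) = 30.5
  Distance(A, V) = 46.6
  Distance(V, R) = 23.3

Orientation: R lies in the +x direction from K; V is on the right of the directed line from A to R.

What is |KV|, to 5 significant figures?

23.849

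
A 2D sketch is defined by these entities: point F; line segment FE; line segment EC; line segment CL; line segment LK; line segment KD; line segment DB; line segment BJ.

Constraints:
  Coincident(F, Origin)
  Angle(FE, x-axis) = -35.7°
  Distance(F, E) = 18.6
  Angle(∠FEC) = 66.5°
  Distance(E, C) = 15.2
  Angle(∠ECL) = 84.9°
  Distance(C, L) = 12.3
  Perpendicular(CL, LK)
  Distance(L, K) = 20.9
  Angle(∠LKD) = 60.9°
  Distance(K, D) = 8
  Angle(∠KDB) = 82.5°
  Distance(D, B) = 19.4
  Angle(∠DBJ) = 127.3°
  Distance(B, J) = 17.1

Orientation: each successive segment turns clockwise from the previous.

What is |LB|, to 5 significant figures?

4.7962

∠LKD = 60.9° gives KD at -93.400° from the x-axis; with |KD| = 8.0, D = (15.073, -6.4761). ∠KDB = 82.5° gives DB at 169.10° from the x-axis; with |DB| = 19.4, B = (-3.9774, -2.8077). Then |LB| = |B − L| = 4.7962.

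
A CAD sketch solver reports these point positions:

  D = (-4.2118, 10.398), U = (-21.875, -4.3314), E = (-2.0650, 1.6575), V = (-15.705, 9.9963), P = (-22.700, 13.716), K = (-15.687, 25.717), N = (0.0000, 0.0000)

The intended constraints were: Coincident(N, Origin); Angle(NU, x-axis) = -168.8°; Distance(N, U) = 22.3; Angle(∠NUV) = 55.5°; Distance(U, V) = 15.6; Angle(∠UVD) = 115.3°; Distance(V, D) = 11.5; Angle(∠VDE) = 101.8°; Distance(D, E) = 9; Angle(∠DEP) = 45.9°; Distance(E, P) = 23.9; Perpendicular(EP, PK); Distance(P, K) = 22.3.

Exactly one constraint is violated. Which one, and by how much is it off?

Distance(P, K) = 22.3 — off by 8.40.

N = (0.00, 0.00) ✓; NU at -168.8° ✓; |NU| = 22.30 ✓; ∠NUV = 55.50° ✓; |UV| = 15.60 ✓; ∠UVD = 115.3° ✓; |VD| = 11.50 ✓; ∠VDE = 101.8° ✓; |DE| = 9.000 ✓; ∠DEP = 45.90° ✓; |EP| = 23.90 ✓; ∠(EP, PK) = 90.00° ✓; |PK| = 13.90 ✗.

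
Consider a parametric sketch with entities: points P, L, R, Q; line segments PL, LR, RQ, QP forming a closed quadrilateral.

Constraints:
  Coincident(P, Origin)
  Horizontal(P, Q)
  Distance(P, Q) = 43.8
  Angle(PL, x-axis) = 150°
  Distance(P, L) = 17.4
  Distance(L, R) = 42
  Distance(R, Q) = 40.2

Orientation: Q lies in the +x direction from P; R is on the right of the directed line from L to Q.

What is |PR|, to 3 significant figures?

26.5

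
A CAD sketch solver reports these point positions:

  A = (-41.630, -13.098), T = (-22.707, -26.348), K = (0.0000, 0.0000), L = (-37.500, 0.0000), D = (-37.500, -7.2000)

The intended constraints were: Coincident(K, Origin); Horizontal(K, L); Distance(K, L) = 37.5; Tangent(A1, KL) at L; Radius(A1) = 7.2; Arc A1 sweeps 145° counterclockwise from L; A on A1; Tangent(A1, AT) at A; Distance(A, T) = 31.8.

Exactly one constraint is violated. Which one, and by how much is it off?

Distance(A, T) = 31.8 — off by 8.70.

K = (0.00, 0.00) ✓; K.y = 0.00, L.y = 0.00 ✓; |KL| = 37.50 ✓; ∠(DL, LK) = 90.00° ✓; |DL| = 7.200 ✓; bearing(D→A) − bearing(D→L) = 145.0° ✓; |DA| = 7.200 ✓; ∠(DA, AT) = 90.00° ✓; |AT| = 23.10 ✗.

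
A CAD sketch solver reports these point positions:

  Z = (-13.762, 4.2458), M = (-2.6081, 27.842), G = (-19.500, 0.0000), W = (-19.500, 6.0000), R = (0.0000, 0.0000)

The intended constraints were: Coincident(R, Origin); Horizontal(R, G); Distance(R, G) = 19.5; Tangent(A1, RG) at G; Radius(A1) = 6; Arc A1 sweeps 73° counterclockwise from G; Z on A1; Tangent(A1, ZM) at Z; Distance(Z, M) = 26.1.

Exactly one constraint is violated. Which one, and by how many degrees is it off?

Tangent(A1, ZM) at Z — off by 8.30°.

R = (0.00, 0.00) ✓; R.y = 0.00, G.y = 0.00 ✓; |RG| = 19.50 ✓; ∠(WG, GR) = 90.00° ✓; |WG| = 6.000 ✓; bearing(W→Z) − bearing(W→G) = 73.00° ✓; |WZ| = 6.000 ✓; ∠(WZ, ZM) = 98.30° ✗; |ZM| = 26.10 ✓.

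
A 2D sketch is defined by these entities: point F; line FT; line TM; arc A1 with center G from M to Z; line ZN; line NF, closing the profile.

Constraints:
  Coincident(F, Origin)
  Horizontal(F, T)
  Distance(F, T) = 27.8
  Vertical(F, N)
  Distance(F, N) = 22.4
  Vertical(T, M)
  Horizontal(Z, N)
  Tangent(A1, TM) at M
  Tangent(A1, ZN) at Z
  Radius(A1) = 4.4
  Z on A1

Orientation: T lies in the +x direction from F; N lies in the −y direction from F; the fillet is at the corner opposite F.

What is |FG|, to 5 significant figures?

29.522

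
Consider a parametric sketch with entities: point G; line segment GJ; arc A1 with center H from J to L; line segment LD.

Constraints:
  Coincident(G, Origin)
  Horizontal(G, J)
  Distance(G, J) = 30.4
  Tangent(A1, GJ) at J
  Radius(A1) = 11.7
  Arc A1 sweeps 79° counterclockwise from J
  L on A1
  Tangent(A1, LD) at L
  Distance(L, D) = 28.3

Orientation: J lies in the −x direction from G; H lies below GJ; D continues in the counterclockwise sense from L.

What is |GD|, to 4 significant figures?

60.19

G is at the origin; G and J share the same y with |GJ| = 30.4 and J on the −x side, so J = (-30.40, 0.000). Tangency of A1 to GJ means the radius HJ is perpendicular to GJ, so H = J + (0, -11.7) = (-30.40, -11.70). On A1, J sits at bearing 90° from H; a 79° counterclockwise sweep puts L at bearing 169°, so L = H + 11.7·(cos 169°, sin 169°) = (-41.89, -9.468). Tangency of A1 to LD means the radius HL is perpendicular to LD, so LD runs along (−sin 169°, cos 169°); with |LD| = 28.3, D = (-47.28, -37.25). Then |GD| = |D − G| = 60.19.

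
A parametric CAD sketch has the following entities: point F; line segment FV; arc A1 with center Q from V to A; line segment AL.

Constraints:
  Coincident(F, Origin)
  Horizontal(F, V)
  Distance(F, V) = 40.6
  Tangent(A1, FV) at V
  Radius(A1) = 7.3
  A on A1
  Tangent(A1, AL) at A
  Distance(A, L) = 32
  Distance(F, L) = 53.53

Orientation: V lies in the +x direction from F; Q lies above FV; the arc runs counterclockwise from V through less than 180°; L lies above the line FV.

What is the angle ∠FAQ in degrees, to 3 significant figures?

9.37°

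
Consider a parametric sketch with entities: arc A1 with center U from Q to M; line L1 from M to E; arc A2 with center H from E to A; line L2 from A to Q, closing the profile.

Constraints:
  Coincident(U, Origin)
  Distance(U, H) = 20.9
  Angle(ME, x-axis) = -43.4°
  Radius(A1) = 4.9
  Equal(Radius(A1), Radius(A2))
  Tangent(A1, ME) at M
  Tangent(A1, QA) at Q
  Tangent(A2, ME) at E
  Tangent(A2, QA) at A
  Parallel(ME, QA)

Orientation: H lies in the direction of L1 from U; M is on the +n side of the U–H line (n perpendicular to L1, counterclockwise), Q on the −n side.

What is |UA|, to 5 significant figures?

21.467

The slot axis is L1's direction at -43.4°, so u = (cos -43.4°, sin -43.4°) = (0.72657, -0.68709) and n = (−sin -43.4°, cos -43.4°) = (0.68709, 0.72657). U is at the origin and H lies 20.9 along u from U, so H = 20.9·u = (15.185, -14.360). Tangency of A1 to both parallel lines with radius 4.9 puts M and Q at U ± 4.9·n: M = (3.3667, 3.5602), Q = (-3.3667, -3.5602). Equal radii place E and A the same way about H: E = H + 4.9·n = (18.552, -10.800), A = H − 4.9·n = (11.819, -17.920). Then |UA| = |A − U| = 21.467.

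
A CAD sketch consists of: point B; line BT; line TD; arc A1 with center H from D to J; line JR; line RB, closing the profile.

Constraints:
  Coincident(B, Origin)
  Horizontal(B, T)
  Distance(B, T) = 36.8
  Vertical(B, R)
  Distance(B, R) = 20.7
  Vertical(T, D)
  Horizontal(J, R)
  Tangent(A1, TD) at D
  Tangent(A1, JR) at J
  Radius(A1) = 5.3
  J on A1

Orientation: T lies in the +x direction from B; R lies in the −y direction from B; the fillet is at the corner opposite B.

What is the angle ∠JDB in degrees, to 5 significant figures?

67.708°

The virtual corner opposite B is at (36.800, -20.700). Tangency of A1 to TD means the radius HD is perpendicular to TD and since A1 is tangent to JR there, HJ ⟂ JR, with radius 5.3, so the center H sits 5.3 in from both sides at H = (31.500, -15.400). That places the tangent points at D = (36.800, -15.400) on TD and J = (31.500, -20.700) on JR. Then cos ∠JDB = DJ·DB / (|DJ||DB|), giving 67.708°.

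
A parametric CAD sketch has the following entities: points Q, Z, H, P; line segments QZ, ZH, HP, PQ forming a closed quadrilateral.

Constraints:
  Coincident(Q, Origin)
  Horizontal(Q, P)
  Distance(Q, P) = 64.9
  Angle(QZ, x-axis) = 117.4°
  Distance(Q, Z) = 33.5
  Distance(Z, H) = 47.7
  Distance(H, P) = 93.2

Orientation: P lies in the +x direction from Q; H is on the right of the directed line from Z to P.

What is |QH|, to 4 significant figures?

31.52

Checks: Q.y = 0.00, P.y = 0.00 ✓; |ZH| = 47.70 ✓; |HP| = 93.20 ✓.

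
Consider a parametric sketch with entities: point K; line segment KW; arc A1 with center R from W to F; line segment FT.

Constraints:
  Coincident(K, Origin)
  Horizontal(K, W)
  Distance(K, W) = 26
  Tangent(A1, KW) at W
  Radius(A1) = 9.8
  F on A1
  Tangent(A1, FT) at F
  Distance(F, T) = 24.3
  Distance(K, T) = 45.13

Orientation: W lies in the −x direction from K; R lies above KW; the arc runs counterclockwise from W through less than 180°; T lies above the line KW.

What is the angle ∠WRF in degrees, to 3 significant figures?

115°

K is at the origin; K and W share the same y with |KW| = 26.0 and W on the −x side, so W = (-26.0, 0.00). Since A1 is tangent to KW there, RW ⟂ KW, so R = W + (0, 9.8) = (-26.0, 9.80). Since RF ⟂ FT (tangency), |RT| = √(9.8² + 24.3²) = 26.2 regardless of where F sits on A1. So T lies on both circle(K, 45.13) and circle(R, 26.2); the above-KW intersection is T = (-27.3, 36.0). F is the foot of the tangent from T: F = (-17.1, 13.9).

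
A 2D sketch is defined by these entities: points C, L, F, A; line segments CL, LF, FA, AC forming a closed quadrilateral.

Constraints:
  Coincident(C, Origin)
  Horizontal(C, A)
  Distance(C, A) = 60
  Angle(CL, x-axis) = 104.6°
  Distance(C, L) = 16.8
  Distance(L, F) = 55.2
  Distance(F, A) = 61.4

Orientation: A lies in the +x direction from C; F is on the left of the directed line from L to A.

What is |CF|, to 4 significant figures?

65.48

C is at the origin; C and A share the same y with |CA| = 60.0 and A in +x, so A = (60.0, 0). CL runs at 104.6° with |CL| = 16.8, so L = (-4.235, 16.26). F is determined by |LF| = 55.2 and |FA| = 61.4 together: it lies at the intersection of circle(L, 55.2) and circle(A, 61.4). With |LA| = 66.26, the foot of the radical line on LA is 27.67 from L and the perpendicular offset is √(55.2² − 27.67²) = 47.76. Taking the left-of-LA solution: F = (34.31, 55.77).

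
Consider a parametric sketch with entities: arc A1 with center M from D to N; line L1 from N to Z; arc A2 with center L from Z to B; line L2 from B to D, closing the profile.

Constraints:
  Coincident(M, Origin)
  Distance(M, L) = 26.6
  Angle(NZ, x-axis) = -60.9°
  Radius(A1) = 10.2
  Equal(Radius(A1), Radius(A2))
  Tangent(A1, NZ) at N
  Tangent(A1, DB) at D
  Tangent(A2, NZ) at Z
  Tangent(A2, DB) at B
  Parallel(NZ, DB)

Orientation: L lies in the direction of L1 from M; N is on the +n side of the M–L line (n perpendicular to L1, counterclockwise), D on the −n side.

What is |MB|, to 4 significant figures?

28.49

Tangency of A1 to both parallel lines with radius 10.2 puts N and D at M ± 10.2·n: N = (8.912, 4.961), D = (-8.912, -4.961). Equal radii place Z and B the same way about L: Z = L + 10.2·n = (21.85, -18.28), B = L − 10.2·n = (4.024, -28.20). Then |MB| = |B − M| = 28.49.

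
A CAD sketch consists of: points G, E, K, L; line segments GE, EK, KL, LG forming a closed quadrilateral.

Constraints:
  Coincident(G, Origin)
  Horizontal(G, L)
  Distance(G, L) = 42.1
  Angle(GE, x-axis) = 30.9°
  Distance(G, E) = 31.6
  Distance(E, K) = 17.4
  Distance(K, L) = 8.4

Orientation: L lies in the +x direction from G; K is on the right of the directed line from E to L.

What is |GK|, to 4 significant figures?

33.70

Checks: |EK| = 17.40 ✓; |KL| = 8.400 ✓.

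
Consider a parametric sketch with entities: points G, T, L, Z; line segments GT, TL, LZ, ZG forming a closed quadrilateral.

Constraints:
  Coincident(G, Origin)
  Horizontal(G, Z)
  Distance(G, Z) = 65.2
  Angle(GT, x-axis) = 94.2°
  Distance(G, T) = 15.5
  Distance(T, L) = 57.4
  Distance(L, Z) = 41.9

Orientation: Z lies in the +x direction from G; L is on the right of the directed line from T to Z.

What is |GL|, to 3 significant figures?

45.6

Checks: |TL| = 57.40 ✓; |LZ| = 41.90 ✓.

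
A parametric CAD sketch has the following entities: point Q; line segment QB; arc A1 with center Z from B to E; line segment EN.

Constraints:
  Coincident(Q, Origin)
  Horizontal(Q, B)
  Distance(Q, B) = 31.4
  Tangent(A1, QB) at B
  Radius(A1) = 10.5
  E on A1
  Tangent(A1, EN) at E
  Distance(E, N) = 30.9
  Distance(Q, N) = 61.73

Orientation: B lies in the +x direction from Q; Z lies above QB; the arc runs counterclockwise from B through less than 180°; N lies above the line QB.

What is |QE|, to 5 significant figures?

42.457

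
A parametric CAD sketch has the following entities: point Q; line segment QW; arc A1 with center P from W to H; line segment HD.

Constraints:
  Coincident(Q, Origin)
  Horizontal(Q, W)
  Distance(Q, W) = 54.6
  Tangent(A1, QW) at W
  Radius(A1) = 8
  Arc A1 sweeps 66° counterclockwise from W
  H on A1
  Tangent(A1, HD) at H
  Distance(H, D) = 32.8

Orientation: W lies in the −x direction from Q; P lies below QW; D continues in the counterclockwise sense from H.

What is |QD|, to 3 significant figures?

82.9

Q is at the origin; Q and W share the same y with |QW| = 54.6 and W on the −x side, so W = (-54.6, 0.00). Tangency of A1 to QW means the radius PW is perpendicular to QW, so P = W + (0, -8) = (-54.6, -8.00). On A1, W sits at bearing 90° from P; a 66° counterclockwise sweep puts H at bearing 156°, so H = P + 8.0·(cos 156°, sin 156°) = (-61.9, -4.75). Since A1 is tangent to HD there, PH ⟂ HD, so HD runs along (−sin 156°, cos 156°); with |HD| = 32.8, D = (-75.2, -34.7). Then |QD| = |D − Q| = 82.9.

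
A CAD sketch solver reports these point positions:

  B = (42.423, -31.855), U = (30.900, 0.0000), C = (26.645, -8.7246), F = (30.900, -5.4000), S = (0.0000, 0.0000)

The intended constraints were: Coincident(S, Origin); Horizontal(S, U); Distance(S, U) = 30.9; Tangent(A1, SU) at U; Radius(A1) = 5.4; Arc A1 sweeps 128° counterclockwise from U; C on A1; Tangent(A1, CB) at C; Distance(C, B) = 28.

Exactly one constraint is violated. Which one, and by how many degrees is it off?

Tangent(A1, CB) at C — off by 3.70°.

S = (0.00, 0.00) ✓; S.y = 0.00, U.y = 0.00 ✓; |SU| = 30.90 ✓; ∠(FU, US) = 90.00° ✓; |FU| = 5.400 ✓; bearing(F→C) − bearing(F→U) = 128.0° ✓; |FC| = 5.400 ✓; ∠(FC, CB) = 93.70° ✗; |CB| = 28.00 ✓.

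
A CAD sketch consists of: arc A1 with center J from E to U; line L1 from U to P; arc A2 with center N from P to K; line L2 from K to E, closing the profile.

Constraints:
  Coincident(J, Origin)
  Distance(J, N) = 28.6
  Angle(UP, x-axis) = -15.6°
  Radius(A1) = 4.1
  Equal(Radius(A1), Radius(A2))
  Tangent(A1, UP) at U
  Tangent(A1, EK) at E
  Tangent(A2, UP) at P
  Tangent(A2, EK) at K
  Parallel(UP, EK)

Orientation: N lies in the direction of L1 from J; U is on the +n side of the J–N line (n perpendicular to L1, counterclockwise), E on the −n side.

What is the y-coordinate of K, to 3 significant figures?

-11.6

The slot axis is L1's direction at -15.6°, so u = (cos -15.6°, sin -15.6°) = (0.963, -0.269) and n = (−sin -15.6°, cos -15.6°) = (0.269, 0.963). J is at the origin and N lies 28.6 along u from J, so N = 28.6·u = (27.5, -7.69). Tangency of A1 to both parallel lines with radius 4.1 puts U and E at J ± 4.1·n: U = (1.10, 3.95), E = (-1.10, -3.95). Equal radii place P and K the same way about N: P = N + 4.1·n = (28.6, -3.74), K = N − 4.1·n = (26.4, -11.6). So K.y = -11.6.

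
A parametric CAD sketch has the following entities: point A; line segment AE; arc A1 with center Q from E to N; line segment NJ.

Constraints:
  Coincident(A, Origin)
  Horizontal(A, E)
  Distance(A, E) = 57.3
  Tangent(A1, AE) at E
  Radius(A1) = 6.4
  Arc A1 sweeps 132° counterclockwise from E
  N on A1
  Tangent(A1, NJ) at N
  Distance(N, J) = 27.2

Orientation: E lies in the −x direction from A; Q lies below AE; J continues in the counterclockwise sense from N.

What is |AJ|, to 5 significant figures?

53.646

A is at the origin; A and E share the same y with |AE| = 57.3 and E on the −x side, so E = (-57.300, 0.0000). The tangent condition forces QE to be normal to AE, so Q = E + (0, -6.4) = (-57.300, -6.4000). On A1, E sits at bearing 90° from Q; a 132° counterclockwise sweep puts N at bearing 222°, so N = Q + 6.4·(cos 222°, sin 222°) = (-62.056, -10.682). Tangency of A1 to NJ means the radius QN is perpendicular to NJ, so NJ runs along (−sin 222°, cos 222°); with |NJ| = 27.2, J = (-43.856, -30.896). Then |AJ| = |J − A| = 53.646.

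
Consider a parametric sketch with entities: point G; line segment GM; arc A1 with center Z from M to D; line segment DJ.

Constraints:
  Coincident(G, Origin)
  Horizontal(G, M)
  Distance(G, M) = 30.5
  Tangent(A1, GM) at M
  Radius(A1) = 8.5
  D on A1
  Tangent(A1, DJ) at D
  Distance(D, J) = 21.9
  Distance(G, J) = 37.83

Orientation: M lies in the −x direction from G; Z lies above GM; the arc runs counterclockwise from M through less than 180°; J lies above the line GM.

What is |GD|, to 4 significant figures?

23.63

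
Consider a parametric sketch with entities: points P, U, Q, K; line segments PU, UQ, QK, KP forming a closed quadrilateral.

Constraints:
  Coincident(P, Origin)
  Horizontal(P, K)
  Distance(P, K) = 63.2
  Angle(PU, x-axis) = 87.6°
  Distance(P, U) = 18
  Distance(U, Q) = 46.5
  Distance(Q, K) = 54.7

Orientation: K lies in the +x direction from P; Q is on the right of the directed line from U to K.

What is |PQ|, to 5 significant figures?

30.301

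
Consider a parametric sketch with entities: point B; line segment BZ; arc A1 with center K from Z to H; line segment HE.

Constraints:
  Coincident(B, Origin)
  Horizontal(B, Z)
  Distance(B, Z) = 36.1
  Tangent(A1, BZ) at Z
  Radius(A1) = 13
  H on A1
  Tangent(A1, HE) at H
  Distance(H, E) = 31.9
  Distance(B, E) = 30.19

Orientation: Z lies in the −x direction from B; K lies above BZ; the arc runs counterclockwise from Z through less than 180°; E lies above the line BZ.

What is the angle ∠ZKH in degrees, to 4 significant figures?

50.99°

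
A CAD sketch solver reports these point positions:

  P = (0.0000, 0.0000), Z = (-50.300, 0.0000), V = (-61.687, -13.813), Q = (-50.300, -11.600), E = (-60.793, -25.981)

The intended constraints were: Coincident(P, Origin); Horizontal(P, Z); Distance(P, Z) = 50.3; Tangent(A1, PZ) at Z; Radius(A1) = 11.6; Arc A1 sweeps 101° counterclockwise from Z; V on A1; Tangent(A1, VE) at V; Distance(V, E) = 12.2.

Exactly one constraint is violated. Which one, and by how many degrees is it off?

Tangent(A1, VE) at V — off by 6.80°.

P = (0.00, 0.00) ✓; P.y = 0.00, Z.y = 0.00 ✓; |PZ| = 50.30 ✓; ∠(QZ, ZP) = 90.00° ✓; |QZ| = 11.60 ✓; bearing(Q→V) − bearing(Q→Z) = 101.0° ✓; |QV| = 11.60 ✓; ∠(QV, VE) = 96.80° ✗; |VE| = 12.20 ✓.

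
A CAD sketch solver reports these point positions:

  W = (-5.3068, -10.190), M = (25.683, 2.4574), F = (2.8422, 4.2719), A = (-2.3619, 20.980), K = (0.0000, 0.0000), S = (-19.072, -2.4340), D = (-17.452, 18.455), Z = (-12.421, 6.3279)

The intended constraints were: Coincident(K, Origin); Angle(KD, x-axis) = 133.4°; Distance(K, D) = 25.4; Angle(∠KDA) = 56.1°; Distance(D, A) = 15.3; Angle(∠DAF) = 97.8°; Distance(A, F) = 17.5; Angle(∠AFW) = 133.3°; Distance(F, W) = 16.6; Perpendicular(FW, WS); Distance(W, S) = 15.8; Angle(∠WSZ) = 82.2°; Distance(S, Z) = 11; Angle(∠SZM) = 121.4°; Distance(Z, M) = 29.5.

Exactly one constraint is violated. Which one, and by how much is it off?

Distance(Z, M) = 29.5 — off by 8.80.

K = (0.00, 0.00) ✓; KD at 133.4° ✓; |KD| = 25.40 ✓; ∠KDA = 56.10° ✓; |DA| = 15.30 ✓; ∠DAF = 97.80° ✓; |AF| = 17.50 ✓; ∠AFW = 133.3° ✓; |FW| = 16.60 ✓; ∠(FW, WS) = 90.00° ✓; |WS| = 15.80 ✓; ∠WSZ = 82.20° ✓; |SZ| = 11.00 ✓; ∠SZM = 121.4° ✓; |ZM| = 38.30 ✗.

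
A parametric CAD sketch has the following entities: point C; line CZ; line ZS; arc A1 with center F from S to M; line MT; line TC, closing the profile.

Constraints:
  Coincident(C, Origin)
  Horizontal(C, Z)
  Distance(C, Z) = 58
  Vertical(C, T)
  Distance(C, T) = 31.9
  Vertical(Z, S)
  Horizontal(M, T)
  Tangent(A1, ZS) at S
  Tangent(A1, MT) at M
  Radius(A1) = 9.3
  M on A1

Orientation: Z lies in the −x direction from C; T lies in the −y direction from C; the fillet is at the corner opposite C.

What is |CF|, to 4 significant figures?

53.69

C is at the origin; CZ is horizontal with |CZ| = 58.0 and Z on the −x side, so Z = (-58.00, 0.000). CT is vertical with |CT| = 31.9 and T on the −y side, so T = (0.000, -31.90). The virtual corner opposite C is at (-58.00, -31.90). Tangency of A1 to ZS means the radius FS is perpendicular to ZS and tangency of A1 to MT means the radius FM is perpendicular to MT, with radius 9.3, so the center F sits 9.3 in from both sides at F = (-48.70, -22.60). Then |CF| = |F − C| = 53.69.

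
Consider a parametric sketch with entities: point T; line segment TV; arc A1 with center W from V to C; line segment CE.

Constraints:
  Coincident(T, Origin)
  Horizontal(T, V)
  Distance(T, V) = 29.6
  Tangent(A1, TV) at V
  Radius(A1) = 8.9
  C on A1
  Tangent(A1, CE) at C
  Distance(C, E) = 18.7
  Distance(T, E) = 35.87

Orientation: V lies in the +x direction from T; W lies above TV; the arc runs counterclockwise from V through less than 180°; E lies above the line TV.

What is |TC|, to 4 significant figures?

38.88

Checks: T = (0.00, 0.00) ✓; |WC| = 8.900 ✓; ∠(WC, CE) = 90.00° ✓; |CE| = 18.70 ✓; |TE| = 35.87 ✓.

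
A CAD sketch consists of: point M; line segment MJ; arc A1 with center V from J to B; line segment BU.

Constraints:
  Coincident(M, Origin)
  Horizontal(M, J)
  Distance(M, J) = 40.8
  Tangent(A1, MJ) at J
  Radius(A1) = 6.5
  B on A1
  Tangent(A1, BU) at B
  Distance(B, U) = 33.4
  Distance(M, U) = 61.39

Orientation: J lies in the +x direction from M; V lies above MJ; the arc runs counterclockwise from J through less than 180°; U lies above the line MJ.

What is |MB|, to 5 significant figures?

47.763

M is at the origin; MJ is horizontal with |MJ| = 40.8 and J on the +x side, so J = (40.800, 0.0000). Tangency of A1 to MJ means the radius VJ is perpendicular to MJ, so V = J + (0, 6.5) = (40.800, 6.5000). Since VB ⟂ BU (tangency), |VU| = √(6.5² + 33.4²) = 34.027 regardless of where B sits on A1. So U lies on both circle(M, 61.39) and circle(V, 34.027); the above-MJ intersection is U = (46.535, 40.040). B is the foot of the tangent from U: B = (47.298, 6.6485).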